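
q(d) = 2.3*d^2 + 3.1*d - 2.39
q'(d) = 4.6*d + 3.1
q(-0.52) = -3.38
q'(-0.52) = 0.71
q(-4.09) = 23.41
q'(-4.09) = -15.71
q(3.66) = 39.77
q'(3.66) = 19.94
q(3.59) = 38.38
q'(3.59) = 19.61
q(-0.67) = -3.43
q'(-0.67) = 0.02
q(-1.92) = 0.14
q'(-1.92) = -5.73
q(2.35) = 17.60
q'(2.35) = 13.91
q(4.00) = 46.81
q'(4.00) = 21.50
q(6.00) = 99.01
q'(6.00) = 30.70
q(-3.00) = 9.01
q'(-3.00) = -10.70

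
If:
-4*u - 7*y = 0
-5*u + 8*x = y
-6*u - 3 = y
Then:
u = -21/38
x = -93/304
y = 6/19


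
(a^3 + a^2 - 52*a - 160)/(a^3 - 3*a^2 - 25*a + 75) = (a^2 - 4*a - 32)/(a^2 - 8*a + 15)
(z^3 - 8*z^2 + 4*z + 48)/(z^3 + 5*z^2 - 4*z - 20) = (z^2 - 10*z + 24)/(z^2 + 3*z - 10)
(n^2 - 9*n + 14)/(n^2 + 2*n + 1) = (n^2 - 9*n + 14)/(n^2 + 2*n + 1)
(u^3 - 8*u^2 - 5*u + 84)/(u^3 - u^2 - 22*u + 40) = (u^2 - 4*u - 21)/(u^2 + 3*u - 10)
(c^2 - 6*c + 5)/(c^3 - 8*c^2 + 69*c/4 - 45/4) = 4*(c - 1)/(4*c^2 - 12*c + 9)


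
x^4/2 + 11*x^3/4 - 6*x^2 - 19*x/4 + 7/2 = (x/2 + 1/2)*(x - 2)*(x - 1/2)*(x + 7)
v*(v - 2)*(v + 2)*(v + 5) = v^4 + 5*v^3 - 4*v^2 - 20*v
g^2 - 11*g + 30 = (g - 6)*(g - 5)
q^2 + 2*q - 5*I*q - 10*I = (q + 2)*(q - 5*I)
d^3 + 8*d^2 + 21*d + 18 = (d + 2)*(d + 3)^2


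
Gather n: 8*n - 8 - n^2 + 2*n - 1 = -n^2 + 10*n - 9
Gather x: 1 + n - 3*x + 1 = n - 3*x + 2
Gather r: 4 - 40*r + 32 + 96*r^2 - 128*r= 96*r^2 - 168*r + 36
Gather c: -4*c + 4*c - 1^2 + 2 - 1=0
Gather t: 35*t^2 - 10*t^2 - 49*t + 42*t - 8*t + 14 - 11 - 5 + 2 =25*t^2 - 15*t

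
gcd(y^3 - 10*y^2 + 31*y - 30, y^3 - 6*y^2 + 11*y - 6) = y^2 - 5*y + 6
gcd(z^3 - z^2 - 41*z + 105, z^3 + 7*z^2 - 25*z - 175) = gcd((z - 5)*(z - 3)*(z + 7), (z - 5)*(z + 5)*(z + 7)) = z^2 + 2*z - 35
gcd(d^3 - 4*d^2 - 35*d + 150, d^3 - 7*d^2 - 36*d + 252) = d + 6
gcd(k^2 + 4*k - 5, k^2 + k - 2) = k - 1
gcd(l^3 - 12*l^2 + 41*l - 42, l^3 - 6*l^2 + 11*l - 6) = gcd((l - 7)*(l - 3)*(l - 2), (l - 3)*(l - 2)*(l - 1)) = l^2 - 5*l + 6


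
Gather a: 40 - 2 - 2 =36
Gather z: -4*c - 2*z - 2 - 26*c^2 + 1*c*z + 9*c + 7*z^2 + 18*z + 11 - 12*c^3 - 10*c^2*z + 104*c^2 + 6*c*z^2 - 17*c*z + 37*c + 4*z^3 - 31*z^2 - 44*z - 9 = -12*c^3 + 78*c^2 + 42*c + 4*z^3 + z^2*(6*c - 24) + z*(-10*c^2 - 16*c - 28)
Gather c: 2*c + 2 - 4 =2*c - 2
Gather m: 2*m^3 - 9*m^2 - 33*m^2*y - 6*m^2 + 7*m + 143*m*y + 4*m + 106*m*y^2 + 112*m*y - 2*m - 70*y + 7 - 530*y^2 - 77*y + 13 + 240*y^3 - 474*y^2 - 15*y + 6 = 2*m^3 + m^2*(-33*y - 15) + m*(106*y^2 + 255*y + 9) + 240*y^3 - 1004*y^2 - 162*y + 26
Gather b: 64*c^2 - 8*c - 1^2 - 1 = 64*c^2 - 8*c - 2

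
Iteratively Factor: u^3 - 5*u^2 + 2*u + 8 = (u - 2)*(u^2 - 3*u - 4) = (u - 2)*(u + 1)*(u - 4)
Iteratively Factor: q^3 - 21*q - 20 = (q - 5)*(q^2 + 5*q + 4) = (q - 5)*(q + 4)*(q + 1)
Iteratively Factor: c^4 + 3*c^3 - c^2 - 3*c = (c)*(c^3 + 3*c^2 - c - 3) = c*(c - 1)*(c^2 + 4*c + 3) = c*(c - 1)*(c + 3)*(c + 1)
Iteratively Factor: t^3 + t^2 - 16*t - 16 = (t - 4)*(t^2 + 5*t + 4) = (t - 4)*(t + 1)*(t + 4)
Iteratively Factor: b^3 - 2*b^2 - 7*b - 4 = (b + 1)*(b^2 - 3*b - 4) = (b - 4)*(b + 1)*(b + 1)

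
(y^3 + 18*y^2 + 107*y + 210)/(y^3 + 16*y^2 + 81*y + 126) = (y + 5)/(y + 3)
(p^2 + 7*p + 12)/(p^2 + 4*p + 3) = (p + 4)/(p + 1)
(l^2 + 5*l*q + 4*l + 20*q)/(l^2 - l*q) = (l^2 + 5*l*q + 4*l + 20*q)/(l*(l - q))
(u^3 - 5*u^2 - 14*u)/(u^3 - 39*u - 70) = u/(u + 5)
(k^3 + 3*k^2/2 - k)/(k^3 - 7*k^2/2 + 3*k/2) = (k + 2)/(k - 3)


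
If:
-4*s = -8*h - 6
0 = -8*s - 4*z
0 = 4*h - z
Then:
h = -3/8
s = 3/4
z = -3/2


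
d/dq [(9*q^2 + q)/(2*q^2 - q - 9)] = (-11*q^2 - 162*q - 9)/(4*q^4 - 4*q^3 - 35*q^2 + 18*q + 81)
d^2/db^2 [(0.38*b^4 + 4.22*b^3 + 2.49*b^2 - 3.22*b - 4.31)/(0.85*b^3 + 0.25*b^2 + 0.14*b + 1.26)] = (-7.105427357601e-15*b^7 + 1.76161*b^6 - 19.33386*b^5 - 96.723612*b^4 - 53.220164*b^3 + 43.689654*b^2 + 73.074792*b + 11.588612)/(0.614125*b^9 + 0.541875*b^8 + 0.462825*b^7 + 2.925175*b^6 + 1.68273*b^5 + 1.15059*b^4 + 4.315724*b^3 + 1.264788*b^2 + 0.666792*b + 2.000376)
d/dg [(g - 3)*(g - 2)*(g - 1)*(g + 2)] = 4*g^3 - 12*g^2 - 2*g + 16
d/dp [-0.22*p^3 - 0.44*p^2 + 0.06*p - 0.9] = -0.66*p^2 - 0.88*p + 0.06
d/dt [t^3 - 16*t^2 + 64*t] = 3*t^2 - 32*t + 64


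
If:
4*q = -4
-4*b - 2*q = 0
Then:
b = 1/2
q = -1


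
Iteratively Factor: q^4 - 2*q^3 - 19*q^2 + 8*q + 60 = (q - 2)*(q^3 - 19*q - 30) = (q - 2)*(q + 3)*(q^2 - 3*q - 10) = (q - 2)*(q + 2)*(q + 3)*(q - 5)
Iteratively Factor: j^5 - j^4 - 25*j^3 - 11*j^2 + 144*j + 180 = (j - 3)*(j^4 + 2*j^3 - 19*j^2 - 68*j - 60) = (j - 3)*(j + 2)*(j^3 - 19*j - 30) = (j - 3)*(j + 2)*(j + 3)*(j^2 - 3*j - 10) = (j - 3)*(j + 2)^2*(j + 3)*(j - 5)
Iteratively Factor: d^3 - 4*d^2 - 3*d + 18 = (d + 2)*(d^2 - 6*d + 9) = (d - 3)*(d + 2)*(d - 3)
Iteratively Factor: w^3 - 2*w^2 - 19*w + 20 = (w + 4)*(w^2 - 6*w + 5) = (w - 1)*(w + 4)*(w - 5)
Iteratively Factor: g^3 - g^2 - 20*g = (g + 4)*(g^2 - 5*g) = (g - 5)*(g + 4)*(g)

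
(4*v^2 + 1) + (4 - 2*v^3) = -2*v^3 + 4*v^2 + 5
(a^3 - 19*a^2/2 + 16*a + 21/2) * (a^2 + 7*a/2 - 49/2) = a^5 - 6*a^4 - 167*a^3/4 + 1197*a^2/4 - 1421*a/4 - 1029/4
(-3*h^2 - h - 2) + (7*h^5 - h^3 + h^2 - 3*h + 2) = 7*h^5 - h^3 - 2*h^2 - 4*h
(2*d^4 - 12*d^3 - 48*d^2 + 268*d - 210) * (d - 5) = 2*d^5 - 22*d^4 + 12*d^3 + 508*d^2 - 1550*d + 1050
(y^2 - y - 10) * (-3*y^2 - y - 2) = -3*y^4 + 2*y^3 + 29*y^2 + 12*y + 20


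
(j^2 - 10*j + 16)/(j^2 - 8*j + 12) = (j - 8)/(j - 6)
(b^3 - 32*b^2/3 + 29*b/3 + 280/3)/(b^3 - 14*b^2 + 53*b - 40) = (b + 7/3)/(b - 1)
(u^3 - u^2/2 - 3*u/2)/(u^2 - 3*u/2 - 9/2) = u*(-2*u^2 + u + 3)/(-2*u^2 + 3*u + 9)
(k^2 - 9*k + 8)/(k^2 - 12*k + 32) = (k - 1)/(k - 4)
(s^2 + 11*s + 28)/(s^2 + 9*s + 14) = (s + 4)/(s + 2)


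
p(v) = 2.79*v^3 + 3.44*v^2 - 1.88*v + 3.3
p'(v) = 8.37*v^2 + 6.88*v - 1.88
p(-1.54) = 4.16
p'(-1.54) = 7.38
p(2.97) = 101.15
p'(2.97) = 92.38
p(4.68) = 355.83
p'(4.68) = 213.64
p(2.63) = 72.90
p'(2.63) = 74.11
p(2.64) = 73.65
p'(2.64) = 74.62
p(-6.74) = -682.01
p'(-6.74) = 331.98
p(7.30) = 1258.25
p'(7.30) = 494.38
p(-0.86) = 5.69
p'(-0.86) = -1.61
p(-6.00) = -464.22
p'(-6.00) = 258.16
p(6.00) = 718.50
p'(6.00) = 340.72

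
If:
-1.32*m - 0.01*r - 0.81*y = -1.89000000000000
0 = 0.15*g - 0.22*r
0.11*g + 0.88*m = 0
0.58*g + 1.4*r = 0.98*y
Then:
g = 1.70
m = -0.21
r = 1.16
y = 2.67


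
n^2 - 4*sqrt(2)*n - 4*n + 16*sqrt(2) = (n - 4)*(n - 4*sqrt(2))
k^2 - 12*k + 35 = (k - 7)*(k - 5)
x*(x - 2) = x^2 - 2*x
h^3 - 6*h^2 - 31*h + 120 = (h - 8)*(h - 3)*(h + 5)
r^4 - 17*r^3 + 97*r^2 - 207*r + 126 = (r - 7)*(r - 6)*(r - 3)*(r - 1)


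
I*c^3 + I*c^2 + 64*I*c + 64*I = (c - 8*I)*(c + 8*I)*(I*c + I)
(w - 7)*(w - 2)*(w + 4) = w^3 - 5*w^2 - 22*w + 56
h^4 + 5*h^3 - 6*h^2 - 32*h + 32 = (h - 2)*(h - 1)*(h + 4)^2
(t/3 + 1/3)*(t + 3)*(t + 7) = t^3/3 + 11*t^2/3 + 31*t/3 + 7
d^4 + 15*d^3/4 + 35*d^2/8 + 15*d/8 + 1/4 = (d + 1/4)*(d + 1/2)*(d + 1)*(d + 2)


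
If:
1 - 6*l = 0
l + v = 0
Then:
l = 1/6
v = -1/6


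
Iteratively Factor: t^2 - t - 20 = (t - 5)*(t + 4)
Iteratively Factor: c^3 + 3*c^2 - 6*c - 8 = (c - 2)*(c^2 + 5*c + 4) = (c - 2)*(c + 4)*(c + 1)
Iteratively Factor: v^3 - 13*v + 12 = (v - 1)*(v^2 + v - 12) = (v - 1)*(v + 4)*(v - 3)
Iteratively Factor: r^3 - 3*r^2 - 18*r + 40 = (r - 5)*(r^2 + 2*r - 8) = (r - 5)*(r + 4)*(r - 2)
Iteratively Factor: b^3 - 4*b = (b + 2)*(b^2 - 2*b) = b*(b + 2)*(b - 2)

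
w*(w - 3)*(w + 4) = w^3 + w^2 - 12*w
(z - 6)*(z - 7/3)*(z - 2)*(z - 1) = z^4 - 34*z^3/3 + 41*z^2 - 176*z/3 + 28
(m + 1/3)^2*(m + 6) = m^3 + 20*m^2/3 + 37*m/9 + 2/3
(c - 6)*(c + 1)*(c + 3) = c^3 - 2*c^2 - 21*c - 18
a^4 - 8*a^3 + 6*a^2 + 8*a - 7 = (a - 7)*(a - 1)^2*(a + 1)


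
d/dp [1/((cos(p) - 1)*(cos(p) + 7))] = 2*(cos(p) + 3)*sin(p)/((cos(p) - 1)^2*(cos(p) + 7)^2)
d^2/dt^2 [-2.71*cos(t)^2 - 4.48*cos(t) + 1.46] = 4.48*cos(t) + 5.42*cos(2*t)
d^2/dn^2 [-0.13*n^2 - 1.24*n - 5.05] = -0.260000000000000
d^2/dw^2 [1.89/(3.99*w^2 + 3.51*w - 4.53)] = (-60.177978*w^2 - 52.938522*w + 1.89*(7.98*w + 3.51)*(15.96*w + 7.02) + 68.322366)/(3.99*w^2 + 3.51*w - 4.53)^3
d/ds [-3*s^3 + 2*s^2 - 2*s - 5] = -9*s^2 + 4*s - 2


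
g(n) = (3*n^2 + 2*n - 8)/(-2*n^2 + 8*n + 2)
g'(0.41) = 2.64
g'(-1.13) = 1.37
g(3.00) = 3.12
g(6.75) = -4.05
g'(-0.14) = 100.93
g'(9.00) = 0.28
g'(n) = (4*n - 8)*(3*n^2 + 2*n - 8)/(-2*n^2 + 8*n + 2)^2 + (6*n + 2)/(-2*n^2 + 8*n + 2)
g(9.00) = -2.88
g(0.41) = -1.35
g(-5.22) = -0.67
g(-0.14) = -9.78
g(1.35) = 0.02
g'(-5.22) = 0.11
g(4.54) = -21.67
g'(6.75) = 0.98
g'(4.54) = 65.77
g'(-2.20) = 0.39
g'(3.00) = 4.06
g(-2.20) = -0.08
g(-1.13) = 0.67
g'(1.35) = 1.10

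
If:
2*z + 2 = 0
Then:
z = -1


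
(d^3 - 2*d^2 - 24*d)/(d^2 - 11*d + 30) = d*(d + 4)/(d - 5)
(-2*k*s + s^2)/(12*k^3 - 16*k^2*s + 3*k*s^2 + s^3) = s/(-6*k^2 + 5*k*s + s^2)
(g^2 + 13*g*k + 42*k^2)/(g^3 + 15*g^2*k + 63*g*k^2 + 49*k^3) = (g + 6*k)/(g^2 + 8*g*k + 7*k^2)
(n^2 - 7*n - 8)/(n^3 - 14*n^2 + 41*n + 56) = 1/(n - 7)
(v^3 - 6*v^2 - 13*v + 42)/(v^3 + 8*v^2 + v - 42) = (v - 7)/(v + 7)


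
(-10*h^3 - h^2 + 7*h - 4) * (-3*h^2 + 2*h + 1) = 30*h^5 - 17*h^4 - 33*h^3 + 25*h^2 - h - 4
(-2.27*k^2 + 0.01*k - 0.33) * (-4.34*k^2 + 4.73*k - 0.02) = 9.8518*k^4 - 10.7805*k^3 + 1.5249*k^2 - 1.5611*k + 0.0066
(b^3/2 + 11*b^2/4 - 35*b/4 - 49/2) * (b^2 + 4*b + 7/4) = b^5/2 + 19*b^4/4 + 25*b^3/8 - 875*b^2/16 - 1813*b/16 - 343/8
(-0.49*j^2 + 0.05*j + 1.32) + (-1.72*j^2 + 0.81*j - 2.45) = -2.21*j^2 + 0.86*j - 1.13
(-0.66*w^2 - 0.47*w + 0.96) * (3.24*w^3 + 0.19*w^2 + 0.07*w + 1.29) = -2.1384*w^5 - 1.6482*w^4 + 2.9749*w^3 - 0.7019*w^2 - 0.5391*w + 1.2384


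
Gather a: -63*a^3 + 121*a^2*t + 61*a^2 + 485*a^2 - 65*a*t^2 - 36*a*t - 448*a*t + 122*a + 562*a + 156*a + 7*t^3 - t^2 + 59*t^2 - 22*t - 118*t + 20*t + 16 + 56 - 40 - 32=-63*a^3 + a^2*(121*t + 546) + a*(-65*t^2 - 484*t + 840) + 7*t^3 + 58*t^2 - 120*t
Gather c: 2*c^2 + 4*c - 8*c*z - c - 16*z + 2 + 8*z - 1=2*c^2 + c*(3 - 8*z) - 8*z + 1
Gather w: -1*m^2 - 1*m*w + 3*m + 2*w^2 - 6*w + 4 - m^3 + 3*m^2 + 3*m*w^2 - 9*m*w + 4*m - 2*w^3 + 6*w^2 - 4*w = -m^3 + 2*m^2 + 7*m - 2*w^3 + w^2*(3*m + 8) + w*(-10*m - 10) + 4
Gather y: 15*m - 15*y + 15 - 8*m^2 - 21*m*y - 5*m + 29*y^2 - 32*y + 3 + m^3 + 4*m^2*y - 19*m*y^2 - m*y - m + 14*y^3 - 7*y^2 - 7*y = m^3 - 8*m^2 + 9*m + 14*y^3 + y^2*(22 - 19*m) + y*(4*m^2 - 22*m - 54) + 18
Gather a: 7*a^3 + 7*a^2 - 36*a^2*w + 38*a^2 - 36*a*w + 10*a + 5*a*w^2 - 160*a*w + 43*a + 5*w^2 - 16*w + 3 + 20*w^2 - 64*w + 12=7*a^3 + a^2*(45 - 36*w) + a*(5*w^2 - 196*w + 53) + 25*w^2 - 80*w + 15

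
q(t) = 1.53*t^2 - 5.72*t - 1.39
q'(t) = 3.06*t - 5.72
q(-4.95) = 64.41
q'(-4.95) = -20.87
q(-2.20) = 18.60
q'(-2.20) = -12.45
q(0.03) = -1.56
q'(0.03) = -5.63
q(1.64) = -6.66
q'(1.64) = -0.70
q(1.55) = -6.58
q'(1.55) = -0.98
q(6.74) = 29.56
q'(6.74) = 14.90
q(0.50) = -3.87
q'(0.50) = -4.19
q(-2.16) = 18.10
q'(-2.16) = -12.33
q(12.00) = 150.29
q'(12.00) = 31.00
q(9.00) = 71.06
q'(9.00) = 21.82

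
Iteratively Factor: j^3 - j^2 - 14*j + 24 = (j - 2)*(j^2 + j - 12) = (j - 3)*(j - 2)*(j + 4)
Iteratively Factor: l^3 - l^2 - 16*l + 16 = (l - 1)*(l^2 - 16) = (l - 1)*(l + 4)*(l - 4)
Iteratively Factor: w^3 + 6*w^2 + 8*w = (w)*(w^2 + 6*w + 8) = w*(w + 4)*(w + 2)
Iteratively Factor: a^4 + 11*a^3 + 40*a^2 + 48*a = (a)*(a^3 + 11*a^2 + 40*a + 48) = a*(a + 4)*(a^2 + 7*a + 12) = a*(a + 3)*(a + 4)*(a + 4)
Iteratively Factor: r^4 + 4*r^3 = (r + 4)*(r^3) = r*(r + 4)*(r^2) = r^2*(r + 4)*(r)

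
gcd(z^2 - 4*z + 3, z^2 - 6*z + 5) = z - 1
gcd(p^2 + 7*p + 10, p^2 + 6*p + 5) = p + 5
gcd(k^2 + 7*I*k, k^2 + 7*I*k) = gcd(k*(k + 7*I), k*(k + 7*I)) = k^2 + 7*I*k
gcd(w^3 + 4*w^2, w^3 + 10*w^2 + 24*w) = w^2 + 4*w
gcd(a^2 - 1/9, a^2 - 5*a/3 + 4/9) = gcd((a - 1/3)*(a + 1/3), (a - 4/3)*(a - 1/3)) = a - 1/3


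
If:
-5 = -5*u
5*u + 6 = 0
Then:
No Solution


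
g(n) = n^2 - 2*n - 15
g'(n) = 2*n - 2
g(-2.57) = -3.26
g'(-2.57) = -7.14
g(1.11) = -15.99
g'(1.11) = 0.22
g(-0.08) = -14.83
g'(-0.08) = -2.16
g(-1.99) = -7.06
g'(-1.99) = -5.98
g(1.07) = -16.00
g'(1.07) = 0.14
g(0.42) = -15.66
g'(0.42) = -1.16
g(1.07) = -16.00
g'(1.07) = 0.14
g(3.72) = -8.60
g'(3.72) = 5.44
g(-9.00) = 84.00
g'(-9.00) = -20.00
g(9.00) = 48.00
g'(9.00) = 16.00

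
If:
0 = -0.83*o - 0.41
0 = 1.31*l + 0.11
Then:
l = -0.08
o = -0.49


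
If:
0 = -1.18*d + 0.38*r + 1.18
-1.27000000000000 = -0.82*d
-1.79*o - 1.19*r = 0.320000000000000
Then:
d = 1.55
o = -1.31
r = 1.70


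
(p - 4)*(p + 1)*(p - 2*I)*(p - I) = p^4 - 3*p^3 - 3*I*p^3 - 6*p^2 + 9*I*p^2 + 6*p + 12*I*p + 8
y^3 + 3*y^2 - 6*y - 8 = (y - 2)*(y + 1)*(y + 4)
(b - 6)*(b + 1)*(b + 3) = b^3 - 2*b^2 - 21*b - 18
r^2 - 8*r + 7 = (r - 7)*(r - 1)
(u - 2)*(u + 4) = u^2 + 2*u - 8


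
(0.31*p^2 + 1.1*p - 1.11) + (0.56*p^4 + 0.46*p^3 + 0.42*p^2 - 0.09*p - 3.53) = 0.56*p^4 + 0.46*p^3 + 0.73*p^2 + 1.01*p - 4.64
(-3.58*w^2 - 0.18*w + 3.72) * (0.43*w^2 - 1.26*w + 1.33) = -1.5394*w^4 + 4.4334*w^3 - 2.935*w^2 - 4.9266*w + 4.9476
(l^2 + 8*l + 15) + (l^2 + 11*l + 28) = 2*l^2 + 19*l + 43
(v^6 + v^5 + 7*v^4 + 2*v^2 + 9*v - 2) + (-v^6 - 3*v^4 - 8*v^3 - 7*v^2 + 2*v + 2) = v^5 + 4*v^4 - 8*v^3 - 5*v^2 + 11*v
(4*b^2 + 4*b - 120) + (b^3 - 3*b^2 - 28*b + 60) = b^3 + b^2 - 24*b - 60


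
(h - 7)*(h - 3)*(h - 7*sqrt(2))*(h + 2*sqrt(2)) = h^4 - 10*h^3 - 5*sqrt(2)*h^3 - 7*h^2 + 50*sqrt(2)*h^2 - 105*sqrt(2)*h + 280*h - 588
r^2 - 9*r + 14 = (r - 7)*(r - 2)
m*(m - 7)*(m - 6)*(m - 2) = m^4 - 15*m^3 + 68*m^2 - 84*m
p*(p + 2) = p^2 + 2*p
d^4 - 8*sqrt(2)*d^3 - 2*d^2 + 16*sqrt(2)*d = d*(d - 8*sqrt(2))*(d - sqrt(2))*(d + sqrt(2))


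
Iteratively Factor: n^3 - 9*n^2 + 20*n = (n - 5)*(n^2 - 4*n) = (n - 5)*(n - 4)*(n)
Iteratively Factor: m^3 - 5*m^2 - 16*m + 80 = (m - 4)*(m^2 - m - 20) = (m - 4)*(m + 4)*(m - 5)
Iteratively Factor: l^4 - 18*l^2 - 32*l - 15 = (l - 5)*(l^3 + 5*l^2 + 7*l + 3) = (l - 5)*(l + 1)*(l^2 + 4*l + 3) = (l - 5)*(l + 1)^2*(l + 3)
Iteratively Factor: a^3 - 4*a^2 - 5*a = (a - 5)*(a^2 + a) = a*(a - 5)*(a + 1)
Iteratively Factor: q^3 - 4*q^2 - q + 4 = (q - 1)*(q^2 - 3*q - 4) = (q - 1)*(q + 1)*(q - 4)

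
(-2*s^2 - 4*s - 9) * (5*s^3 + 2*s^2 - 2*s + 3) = -10*s^5 - 24*s^4 - 49*s^3 - 16*s^2 + 6*s - 27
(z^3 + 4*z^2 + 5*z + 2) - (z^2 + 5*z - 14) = z^3 + 3*z^2 + 16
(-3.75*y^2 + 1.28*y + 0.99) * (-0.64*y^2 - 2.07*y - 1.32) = 2.4*y^4 + 6.9433*y^3 + 1.6668*y^2 - 3.7389*y - 1.3068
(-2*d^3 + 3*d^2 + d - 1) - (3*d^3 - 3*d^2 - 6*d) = -5*d^3 + 6*d^2 + 7*d - 1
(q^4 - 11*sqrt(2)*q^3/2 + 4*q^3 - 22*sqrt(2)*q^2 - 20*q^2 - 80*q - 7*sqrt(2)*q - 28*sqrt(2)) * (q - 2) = q^5 - 11*sqrt(2)*q^4/2 + 2*q^4 - 28*q^3 - 11*sqrt(2)*q^3 - 40*q^2 + 37*sqrt(2)*q^2 - 14*sqrt(2)*q + 160*q + 56*sqrt(2)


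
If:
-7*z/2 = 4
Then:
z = -8/7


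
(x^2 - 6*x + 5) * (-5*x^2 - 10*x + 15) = -5*x^4 + 20*x^3 + 50*x^2 - 140*x + 75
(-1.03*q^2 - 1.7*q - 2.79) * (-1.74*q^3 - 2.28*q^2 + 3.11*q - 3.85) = 1.7922*q^5 + 5.3064*q^4 + 5.5273*q^3 + 5.0397*q^2 - 2.1319*q + 10.7415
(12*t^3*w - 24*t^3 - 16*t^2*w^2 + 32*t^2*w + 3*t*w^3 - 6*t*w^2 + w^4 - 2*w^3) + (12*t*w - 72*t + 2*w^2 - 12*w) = 12*t^3*w - 24*t^3 - 16*t^2*w^2 + 32*t^2*w + 3*t*w^3 - 6*t*w^2 + 12*t*w - 72*t + w^4 - 2*w^3 + 2*w^2 - 12*w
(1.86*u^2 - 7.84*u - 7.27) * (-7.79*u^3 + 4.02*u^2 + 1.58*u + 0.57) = -14.4894*u^5 + 68.5508*u^4 + 28.0553*u^3 - 40.5524*u^2 - 15.9554*u - 4.1439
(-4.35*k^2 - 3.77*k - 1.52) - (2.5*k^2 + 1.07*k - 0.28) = -6.85*k^2 - 4.84*k - 1.24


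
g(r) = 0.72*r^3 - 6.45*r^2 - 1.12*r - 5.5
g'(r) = 2.16*r^2 - 12.9*r - 1.12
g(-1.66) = -24.71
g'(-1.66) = 26.25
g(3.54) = -58.35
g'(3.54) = -19.72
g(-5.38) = -298.28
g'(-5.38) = 130.80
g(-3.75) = -129.97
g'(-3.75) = 77.63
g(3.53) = -58.16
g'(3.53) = -19.74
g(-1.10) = -13.03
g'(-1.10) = 15.68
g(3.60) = -59.53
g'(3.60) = -19.57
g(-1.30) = -16.53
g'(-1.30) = 19.30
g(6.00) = -88.90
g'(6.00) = -0.76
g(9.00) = -13.15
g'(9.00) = 57.74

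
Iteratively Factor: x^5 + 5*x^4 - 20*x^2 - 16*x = (x - 2)*(x^4 + 7*x^3 + 14*x^2 + 8*x) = (x - 2)*(x + 2)*(x^3 + 5*x^2 + 4*x) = (x - 2)*(x + 1)*(x + 2)*(x^2 + 4*x) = (x - 2)*(x + 1)*(x + 2)*(x + 4)*(x)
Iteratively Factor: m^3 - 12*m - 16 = (m + 2)*(m^2 - 2*m - 8) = (m - 4)*(m + 2)*(m + 2)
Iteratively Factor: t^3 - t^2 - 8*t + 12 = (t + 3)*(t^2 - 4*t + 4) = (t - 2)*(t + 3)*(t - 2)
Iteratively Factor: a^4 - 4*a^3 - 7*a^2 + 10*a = (a - 5)*(a^3 + a^2 - 2*a) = (a - 5)*(a - 1)*(a^2 + 2*a) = (a - 5)*(a - 1)*(a + 2)*(a)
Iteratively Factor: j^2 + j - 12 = (j + 4)*(j - 3)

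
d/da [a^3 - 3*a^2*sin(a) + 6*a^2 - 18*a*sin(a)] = -3*a^2*cos(a) + 3*a^2 - 6*a*sin(a) - 18*a*cos(a) + 12*a - 18*sin(a)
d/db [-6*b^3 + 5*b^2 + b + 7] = -18*b^2 + 10*b + 1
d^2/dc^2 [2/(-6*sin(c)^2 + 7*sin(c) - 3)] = 2*(144*sin(c)^4 - 126*sin(c)^3 - 239*sin(c)^2 + 273*sin(c) - 62)/(6*sin(c)^2 - 7*sin(c) + 3)^3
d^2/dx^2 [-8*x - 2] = 0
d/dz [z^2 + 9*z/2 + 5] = 2*z + 9/2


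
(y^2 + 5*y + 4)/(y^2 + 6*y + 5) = (y + 4)/(y + 5)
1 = 1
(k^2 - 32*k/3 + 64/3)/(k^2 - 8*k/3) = (k - 8)/k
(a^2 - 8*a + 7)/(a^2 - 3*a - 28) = (a - 1)/(a + 4)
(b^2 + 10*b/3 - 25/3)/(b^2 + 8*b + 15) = (b - 5/3)/(b + 3)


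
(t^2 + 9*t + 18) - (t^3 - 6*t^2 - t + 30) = -t^3 + 7*t^2 + 10*t - 12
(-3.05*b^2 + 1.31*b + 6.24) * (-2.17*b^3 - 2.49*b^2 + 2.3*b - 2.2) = 6.6185*b^5 + 4.7518*b^4 - 23.8177*b^3 - 5.8146*b^2 + 11.47*b - 13.728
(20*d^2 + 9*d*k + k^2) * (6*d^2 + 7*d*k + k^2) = 120*d^4 + 194*d^3*k + 89*d^2*k^2 + 16*d*k^3 + k^4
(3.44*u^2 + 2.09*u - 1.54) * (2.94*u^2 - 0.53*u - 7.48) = 10.1136*u^4 + 4.3214*u^3 - 31.3665*u^2 - 14.817*u + 11.5192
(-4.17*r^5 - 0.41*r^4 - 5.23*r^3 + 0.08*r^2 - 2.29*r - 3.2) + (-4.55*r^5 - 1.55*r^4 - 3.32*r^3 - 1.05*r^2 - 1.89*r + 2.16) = -8.72*r^5 - 1.96*r^4 - 8.55*r^3 - 0.97*r^2 - 4.18*r - 1.04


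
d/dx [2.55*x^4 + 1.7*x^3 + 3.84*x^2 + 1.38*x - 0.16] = 10.2*x^3 + 5.1*x^2 + 7.68*x + 1.38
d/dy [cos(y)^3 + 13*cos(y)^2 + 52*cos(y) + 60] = (3*sin(y)^2 - 26*cos(y) - 55)*sin(y)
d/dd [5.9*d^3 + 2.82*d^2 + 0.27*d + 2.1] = 17.7*d^2 + 5.64*d + 0.27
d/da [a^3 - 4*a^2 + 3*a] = 3*a^2 - 8*a + 3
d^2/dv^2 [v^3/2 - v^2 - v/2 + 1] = 3*v - 2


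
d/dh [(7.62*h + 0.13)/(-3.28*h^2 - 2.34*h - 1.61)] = (24.9936*h^2 + 0.852799999999998*h - 11.964)/(10.7584*h^4 + 15.3504*h^3 + 16.0372*h^2 + 7.5348*h + 2.5921)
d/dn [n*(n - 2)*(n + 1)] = 3*n^2 - 2*n - 2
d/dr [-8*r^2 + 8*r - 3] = 8 - 16*r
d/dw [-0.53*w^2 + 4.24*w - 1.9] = 4.24 - 1.06*w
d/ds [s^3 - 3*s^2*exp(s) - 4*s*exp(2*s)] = -3*s^2*exp(s) + 3*s^2 - 8*s*exp(2*s) - 6*s*exp(s) - 4*exp(2*s)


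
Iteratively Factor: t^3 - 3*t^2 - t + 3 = (t + 1)*(t^2 - 4*t + 3) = (t - 3)*(t + 1)*(t - 1)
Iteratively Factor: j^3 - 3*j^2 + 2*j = (j)*(j^2 - 3*j + 2) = j*(j - 1)*(j - 2)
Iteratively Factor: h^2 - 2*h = (h)*(h - 2)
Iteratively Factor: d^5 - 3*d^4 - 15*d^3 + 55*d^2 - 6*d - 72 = (d + 1)*(d^4 - 4*d^3 - 11*d^2 + 66*d - 72) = (d + 1)*(d + 4)*(d^3 - 8*d^2 + 21*d - 18) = (d - 3)*(d + 1)*(d + 4)*(d^2 - 5*d + 6) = (d - 3)*(d - 2)*(d + 1)*(d + 4)*(d - 3)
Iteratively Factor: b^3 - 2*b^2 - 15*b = (b + 3)*(b^2 - 5*b) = b*(b + 3)*(b - 5)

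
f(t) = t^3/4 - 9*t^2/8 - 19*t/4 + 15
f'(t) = 3*t^2/4 - 9*t/4 - 19/4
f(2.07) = 2.56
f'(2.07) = -6.19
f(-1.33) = 18.74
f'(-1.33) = -0.43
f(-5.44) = -32.70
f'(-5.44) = 29.69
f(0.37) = 13.10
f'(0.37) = -5.48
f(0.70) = 11.21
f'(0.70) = -5.96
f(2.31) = 1.11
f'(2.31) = -5.95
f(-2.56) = 15.59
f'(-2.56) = 5.93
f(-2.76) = 14.28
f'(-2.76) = 7.17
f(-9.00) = -215.62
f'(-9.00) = 76.25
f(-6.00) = -51.00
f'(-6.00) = 35.75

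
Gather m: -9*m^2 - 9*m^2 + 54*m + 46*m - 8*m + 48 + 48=-18*m^2 + 92*m + 96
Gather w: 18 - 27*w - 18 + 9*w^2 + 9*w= 9*w^2 - 18*w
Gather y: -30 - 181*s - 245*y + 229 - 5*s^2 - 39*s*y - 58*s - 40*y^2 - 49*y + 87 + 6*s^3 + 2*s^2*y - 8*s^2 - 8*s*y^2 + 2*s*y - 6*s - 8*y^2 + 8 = 6*s^3 - 13*s^2 - 245*s + y^2*(-8*s - 48) + y*(2*s^2 - 37*s - 294) + 294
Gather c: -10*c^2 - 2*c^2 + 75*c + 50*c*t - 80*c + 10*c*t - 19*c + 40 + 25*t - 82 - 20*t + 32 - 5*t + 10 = -12*c^2 + c*(60*t - 24)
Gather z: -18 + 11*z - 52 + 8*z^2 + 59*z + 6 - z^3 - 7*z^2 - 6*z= -z^3 + z^2 + 64*z - 64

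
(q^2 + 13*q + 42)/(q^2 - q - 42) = (q + 7)/(q - 7)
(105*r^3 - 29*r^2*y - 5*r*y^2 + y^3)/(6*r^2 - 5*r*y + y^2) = (-35*r^2 - 2*r*y + y^2)/(-2*r + y)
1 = 1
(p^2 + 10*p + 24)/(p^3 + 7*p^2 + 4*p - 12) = (p + 4)/(p^2 + p - 2)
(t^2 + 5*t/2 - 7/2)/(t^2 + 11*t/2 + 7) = (t - 1)/(t + 2)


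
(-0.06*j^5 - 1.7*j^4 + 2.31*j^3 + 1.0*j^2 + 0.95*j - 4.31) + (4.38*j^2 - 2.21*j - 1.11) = -0.06*j^5 - 1.7*j^4 + 2.31*j^3 + 5.38*j^2 - 1.26*j - 5.42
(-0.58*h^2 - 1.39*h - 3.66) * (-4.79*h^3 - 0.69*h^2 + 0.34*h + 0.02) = 2.7782*h^5 + 7.0583*h^4 + 18.2933*h^3 + 2.0412*h^2 - 1.2722*h - 0.0732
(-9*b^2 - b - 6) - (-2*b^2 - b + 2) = -7*b^2 - 8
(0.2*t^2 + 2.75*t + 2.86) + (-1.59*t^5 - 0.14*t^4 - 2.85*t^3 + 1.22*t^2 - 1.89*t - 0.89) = -1.59*t^5 - 0.14*t^4 - 2.85*t^3 + 1.42*t^2 + 0.86*t + 1.97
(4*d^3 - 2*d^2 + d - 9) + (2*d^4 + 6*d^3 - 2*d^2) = 2*d^4 + 10*d^3 - 4*d^2 + d - 9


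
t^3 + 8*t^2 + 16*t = t*(t + 4)^2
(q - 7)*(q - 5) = q^2 - 12*q + 35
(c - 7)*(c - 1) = c^2 - 8*c + 7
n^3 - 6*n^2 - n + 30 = (n - 5)*(n - 3)*(n + 2)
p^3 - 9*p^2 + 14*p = p*(p - 7)*(p - 2)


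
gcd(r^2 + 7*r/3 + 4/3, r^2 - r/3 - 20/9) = r + 4/3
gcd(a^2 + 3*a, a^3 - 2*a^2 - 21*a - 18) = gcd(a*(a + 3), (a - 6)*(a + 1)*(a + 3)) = a + 3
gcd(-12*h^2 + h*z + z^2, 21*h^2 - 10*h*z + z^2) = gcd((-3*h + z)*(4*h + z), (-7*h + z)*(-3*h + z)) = -3*h + z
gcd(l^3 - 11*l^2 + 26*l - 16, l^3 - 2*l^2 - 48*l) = l - 8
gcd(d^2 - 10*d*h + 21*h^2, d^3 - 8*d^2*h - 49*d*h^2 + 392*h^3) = d - 7*h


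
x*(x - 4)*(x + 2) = x^3 - 2*x^2 - 8*x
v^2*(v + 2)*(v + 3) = v^4 + 5*v^3 + 6*v^2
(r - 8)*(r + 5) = r^2 - 3*r - 40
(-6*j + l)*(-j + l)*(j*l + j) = 6*j^3*l + 6*j^3 - 7*j^2*l^2 - 7*j^2*l + j*l^3 + j*l^2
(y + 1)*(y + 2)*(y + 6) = y^3 + 9*y^2 + 20*y + 12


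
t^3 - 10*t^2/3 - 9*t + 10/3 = (t - 5)*(t - 1/3)*(t + 2)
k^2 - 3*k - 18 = (k - 6)*(k + 3)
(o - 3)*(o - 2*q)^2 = o^3 - 4*o^2*q - 3*o^2 + 4*o*q^2 + 12*o*q - 12*q^2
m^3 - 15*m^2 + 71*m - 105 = (m - 7)*(m - 5)*(m - 3)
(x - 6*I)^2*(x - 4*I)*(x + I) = x^4 - 15*I*x^3 - 68*x^2 + 60*I*x - 144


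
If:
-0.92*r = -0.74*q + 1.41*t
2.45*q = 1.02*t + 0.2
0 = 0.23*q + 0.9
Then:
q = -3.91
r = 11.56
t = -9.60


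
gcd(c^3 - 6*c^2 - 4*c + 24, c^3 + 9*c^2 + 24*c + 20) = c + 2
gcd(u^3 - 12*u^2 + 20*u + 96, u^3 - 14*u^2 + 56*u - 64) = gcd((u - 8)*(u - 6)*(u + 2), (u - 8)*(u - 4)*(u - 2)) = u - 8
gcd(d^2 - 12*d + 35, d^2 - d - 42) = d - 7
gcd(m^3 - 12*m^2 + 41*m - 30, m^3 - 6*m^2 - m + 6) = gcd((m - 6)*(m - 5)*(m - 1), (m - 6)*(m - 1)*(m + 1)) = m^2 - 7*m + 6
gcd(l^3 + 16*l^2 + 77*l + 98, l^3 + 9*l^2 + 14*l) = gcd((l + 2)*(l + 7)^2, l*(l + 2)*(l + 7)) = l^2 + 9*l + 14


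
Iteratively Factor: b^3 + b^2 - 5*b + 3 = (b + 3)*(b^2 - 2*b + 1) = (b - 1)*(b + 3)*(b - 1)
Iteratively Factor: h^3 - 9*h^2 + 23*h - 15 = (h - 5)*(h^2 - 4*h + 3) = (h - 5)*(h - 3)*(h - 1)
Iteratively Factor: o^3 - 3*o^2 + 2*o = (o - 2)*(o^2 - o) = (o - 2)*(o - 1)*(o)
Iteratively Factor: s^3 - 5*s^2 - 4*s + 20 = (s - 5)*(s^2 - 4) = (s - 5)*(s - 2)*(s + 2)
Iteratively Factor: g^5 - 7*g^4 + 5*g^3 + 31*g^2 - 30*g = (g - 3)*(g^4 - 4*g^3 - 7*g^2 + 10*g) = (g - 5)*(g - 3)*(g^3 + g^2 - 2*g) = g*(g - 5)*(g - 3)*(g^2 + g - 2) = g*(g - 5)*(g - 3)*(g - 1)*(g + 2)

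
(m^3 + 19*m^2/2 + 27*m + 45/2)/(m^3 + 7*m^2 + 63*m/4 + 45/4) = 2*(m + 5)/(2*m + 5)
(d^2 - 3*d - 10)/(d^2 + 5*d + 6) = (d - 5)/(d + 3)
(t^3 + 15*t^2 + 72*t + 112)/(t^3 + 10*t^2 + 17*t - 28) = (t + 4)/(t - 1)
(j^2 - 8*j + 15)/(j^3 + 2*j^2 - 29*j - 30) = (j - 3)/(j^2 + 7*j + 6)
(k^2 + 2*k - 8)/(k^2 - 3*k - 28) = (k - 2)/(k - 7)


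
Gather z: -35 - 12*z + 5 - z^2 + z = -z^2 - 11*z - 30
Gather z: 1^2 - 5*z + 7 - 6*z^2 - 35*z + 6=-6*z^2 - 40*z + 14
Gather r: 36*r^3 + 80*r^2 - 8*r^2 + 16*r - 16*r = 36*r^3 + 72*r^2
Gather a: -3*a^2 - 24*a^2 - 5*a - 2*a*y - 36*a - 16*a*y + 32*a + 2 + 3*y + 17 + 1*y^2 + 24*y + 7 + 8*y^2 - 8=-27*a^2 + a*(-18*y - 9) + 9*y^2 + 27*y + 18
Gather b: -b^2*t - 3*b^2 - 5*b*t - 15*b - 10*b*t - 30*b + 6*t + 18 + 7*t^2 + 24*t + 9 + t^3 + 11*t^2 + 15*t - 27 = b^2*(-t - 3) + b*(-15*t - 45) + t^3 + 18*t^2 + 45*t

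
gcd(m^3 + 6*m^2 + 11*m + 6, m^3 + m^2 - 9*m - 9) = m^2 + 4*m + 3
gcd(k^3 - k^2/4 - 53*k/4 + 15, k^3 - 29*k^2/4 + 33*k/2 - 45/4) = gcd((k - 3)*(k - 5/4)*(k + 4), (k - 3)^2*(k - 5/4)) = k^2 - 17*k/4 + 15/4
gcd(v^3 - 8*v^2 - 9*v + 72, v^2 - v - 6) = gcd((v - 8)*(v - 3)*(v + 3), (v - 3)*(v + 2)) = v - 3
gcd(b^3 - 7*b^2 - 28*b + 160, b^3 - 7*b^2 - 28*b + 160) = b^3 - 7*b^2 - 28*b + 160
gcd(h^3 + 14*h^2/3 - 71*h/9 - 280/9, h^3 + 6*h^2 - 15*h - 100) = h + 5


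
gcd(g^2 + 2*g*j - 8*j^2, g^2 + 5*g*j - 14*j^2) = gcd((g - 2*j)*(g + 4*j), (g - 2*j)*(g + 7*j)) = g - 2*j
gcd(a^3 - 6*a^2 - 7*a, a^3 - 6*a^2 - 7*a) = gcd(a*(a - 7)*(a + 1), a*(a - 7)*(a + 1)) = a^3 - 6*a^2 - 7*a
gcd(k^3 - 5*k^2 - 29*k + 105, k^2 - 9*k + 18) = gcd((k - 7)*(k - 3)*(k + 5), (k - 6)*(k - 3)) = k - 3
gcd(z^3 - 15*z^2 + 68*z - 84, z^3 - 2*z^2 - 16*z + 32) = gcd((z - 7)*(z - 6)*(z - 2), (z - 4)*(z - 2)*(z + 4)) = z - 2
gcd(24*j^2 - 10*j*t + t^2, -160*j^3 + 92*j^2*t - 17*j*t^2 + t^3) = -4*j + t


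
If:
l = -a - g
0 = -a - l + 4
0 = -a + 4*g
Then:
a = -16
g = -4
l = 20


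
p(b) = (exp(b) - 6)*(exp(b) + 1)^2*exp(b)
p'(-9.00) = 0.00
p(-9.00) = 0.00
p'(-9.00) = 0.00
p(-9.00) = 0.00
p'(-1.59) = -2.23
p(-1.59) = -1.71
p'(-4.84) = -0.05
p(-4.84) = -0.05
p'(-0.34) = -18.72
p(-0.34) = -11.03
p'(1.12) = -217.57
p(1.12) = -148.64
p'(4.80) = 850140647.19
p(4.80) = 210659333.93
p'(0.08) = -42.06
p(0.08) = -23.12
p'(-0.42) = -16.10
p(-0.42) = -9.64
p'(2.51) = 65939.39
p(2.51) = 13733.61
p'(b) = (exp(b) - 6)*(exp(b) + 1)^2*exp(b) + 2*(exp(b) - 6)*(exp(b) + 1)*exp(2*b) + (exp(b) + 1)^2*exp(2*b) = (4*exp(3*b) - 12*exp(2*b) - 22*exp(b) - 6)*exp(b)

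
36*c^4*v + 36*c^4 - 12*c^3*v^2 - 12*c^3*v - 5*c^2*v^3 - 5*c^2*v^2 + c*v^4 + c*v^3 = (-6*c + v)*(-2*c + v)*(3*c + v)*(c*v + c)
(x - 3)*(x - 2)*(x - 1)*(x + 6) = x^4 - 25*x^2 + 60*x - 36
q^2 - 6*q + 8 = (q - 4)*(q - 2)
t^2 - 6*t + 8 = (t - 4)*(t - 2)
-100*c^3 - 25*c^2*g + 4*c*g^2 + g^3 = (-5*c + g)*(4*c + g)*(5*c + g)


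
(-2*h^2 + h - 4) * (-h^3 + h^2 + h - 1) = 2*h^5 - 3*h^4 + 3*h^3 - h^2 - 5*h + 4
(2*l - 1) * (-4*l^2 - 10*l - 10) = -8*l^3 - 16*l^2 - 10*l + 10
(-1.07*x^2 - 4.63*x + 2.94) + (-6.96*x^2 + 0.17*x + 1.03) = -8.03*x^2 - 4.46*x + 3.97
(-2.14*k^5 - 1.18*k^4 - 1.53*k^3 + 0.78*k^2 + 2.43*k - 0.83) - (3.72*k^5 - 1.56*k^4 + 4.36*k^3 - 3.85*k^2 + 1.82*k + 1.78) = -5.86*k^5 + 0.38*k^4 - 5.89*k^3 + 4.63*k^2 + 0.61*k - 2.61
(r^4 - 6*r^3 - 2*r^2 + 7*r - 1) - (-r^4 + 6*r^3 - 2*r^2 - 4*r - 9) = 2*r^4 - 12*r^3 + 11*r + 8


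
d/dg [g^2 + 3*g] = 2*g + 3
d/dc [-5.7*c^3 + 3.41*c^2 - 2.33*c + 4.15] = -17.1*c^2 + 6.82*c - 2.33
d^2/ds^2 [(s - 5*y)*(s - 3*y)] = 2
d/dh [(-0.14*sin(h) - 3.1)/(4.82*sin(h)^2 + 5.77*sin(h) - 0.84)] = (0.6748*sin(h)^2 + 29.884*sin(h) + 18.0046)*cos(h)/(23.2324*sin(h)^4 + 55.6228*sin(h)^3 + 25.1953*sin(h)^2 - 9.6936*sin(h) + 0.7056)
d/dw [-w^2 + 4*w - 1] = 4 - 2*w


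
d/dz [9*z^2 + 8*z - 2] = 18*z + 8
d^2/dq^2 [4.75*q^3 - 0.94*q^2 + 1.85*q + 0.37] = 28.5*q - 1.88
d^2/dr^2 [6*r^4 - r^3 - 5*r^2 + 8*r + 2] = 72*r^2 - 6*r - 10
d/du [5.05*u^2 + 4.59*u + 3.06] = 10.1*u + 4.59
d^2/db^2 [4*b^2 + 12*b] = 8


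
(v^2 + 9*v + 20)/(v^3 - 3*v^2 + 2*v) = (v^2 + 9*v + 20)/(v*(v^2 - 3*v + 2))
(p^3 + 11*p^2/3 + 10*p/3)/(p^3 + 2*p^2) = (p + 5/3)/p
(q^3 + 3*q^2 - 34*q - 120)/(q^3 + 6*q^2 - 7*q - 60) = (q - 6)/(q - 3)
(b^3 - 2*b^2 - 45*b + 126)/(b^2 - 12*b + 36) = (b^2 + 4*b - 21)/(b - 6)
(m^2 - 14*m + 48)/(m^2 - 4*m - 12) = (m - 8)/(m + 2)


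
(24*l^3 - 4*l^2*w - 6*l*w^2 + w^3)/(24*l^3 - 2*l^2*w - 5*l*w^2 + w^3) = (12*l^2 - 8*l*w + w^2)/(12*l^2 - 7*l*w + w^2)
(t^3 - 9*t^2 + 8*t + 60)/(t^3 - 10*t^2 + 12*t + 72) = (t - 5)/(t - 6)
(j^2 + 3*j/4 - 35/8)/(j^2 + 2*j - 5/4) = (4*j - 7)/(2*(2*j - 1))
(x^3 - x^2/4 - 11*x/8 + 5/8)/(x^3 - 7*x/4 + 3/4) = (4*x + 5)/(2*(2*x + 3))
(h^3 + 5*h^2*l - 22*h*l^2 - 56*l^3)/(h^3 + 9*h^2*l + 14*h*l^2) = (h - 4*l)/h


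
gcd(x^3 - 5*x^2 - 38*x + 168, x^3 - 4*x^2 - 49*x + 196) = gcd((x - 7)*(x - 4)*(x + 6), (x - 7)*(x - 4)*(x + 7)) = x^2 - 11*x + 28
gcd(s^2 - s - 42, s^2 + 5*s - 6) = s + 6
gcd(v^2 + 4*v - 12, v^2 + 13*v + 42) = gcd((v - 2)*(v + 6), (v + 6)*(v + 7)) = v + 6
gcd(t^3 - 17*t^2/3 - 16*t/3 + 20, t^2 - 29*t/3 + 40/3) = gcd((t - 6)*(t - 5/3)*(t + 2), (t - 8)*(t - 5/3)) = t - 5/3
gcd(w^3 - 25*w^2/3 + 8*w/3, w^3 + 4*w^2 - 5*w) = w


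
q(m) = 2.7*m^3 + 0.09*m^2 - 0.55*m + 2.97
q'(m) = 8.1*m^2 + 0.18*m - 0.55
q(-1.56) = -6.20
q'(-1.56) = 18.88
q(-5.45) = -428.43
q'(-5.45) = 239.06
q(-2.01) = -17.49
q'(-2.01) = 31.81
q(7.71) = 1241.53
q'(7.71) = 482.34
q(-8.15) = -1448.20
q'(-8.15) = 536.01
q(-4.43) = -227.56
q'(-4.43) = 157.61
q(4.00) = 175.01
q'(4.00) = 129.77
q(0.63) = 3.33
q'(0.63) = 2.78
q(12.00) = 4674.93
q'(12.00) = 1168.01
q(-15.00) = -9081.03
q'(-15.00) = 1819.25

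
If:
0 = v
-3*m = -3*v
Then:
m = 0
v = 0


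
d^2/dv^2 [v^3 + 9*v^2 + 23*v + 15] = 6*v + 18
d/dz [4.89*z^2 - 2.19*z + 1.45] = 9.78*z - 2.19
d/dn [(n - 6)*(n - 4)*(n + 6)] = 3*n^2 - 8*n - 36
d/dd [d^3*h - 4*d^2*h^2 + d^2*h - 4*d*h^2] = h*(3*d^2 - 8*d*h + 2*d - 4*h)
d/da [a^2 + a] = 2*a + 1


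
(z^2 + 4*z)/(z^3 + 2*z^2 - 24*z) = (z + 4)/(z^2 + 2*z - 24)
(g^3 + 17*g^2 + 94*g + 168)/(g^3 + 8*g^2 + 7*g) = (g^2 + 10*g + 24)/(g*(g + 1))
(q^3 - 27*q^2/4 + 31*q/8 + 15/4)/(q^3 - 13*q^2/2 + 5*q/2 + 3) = (q - 5/4)/(q - 1)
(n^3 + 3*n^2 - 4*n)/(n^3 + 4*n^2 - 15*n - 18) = n*(n^2 + 3*n - 4)/(n^3 + 4*n^2 - 15*n - 18)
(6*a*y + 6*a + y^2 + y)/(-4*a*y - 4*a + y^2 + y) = (6*a + y)/(-4*a + y)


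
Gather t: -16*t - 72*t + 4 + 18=22 - 88*t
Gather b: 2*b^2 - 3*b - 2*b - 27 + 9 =2*b^2 - 5*b - 18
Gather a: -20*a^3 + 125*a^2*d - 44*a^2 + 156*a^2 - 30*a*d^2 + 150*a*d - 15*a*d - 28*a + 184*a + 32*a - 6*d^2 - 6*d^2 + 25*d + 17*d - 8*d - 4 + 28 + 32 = -20*a^3 + a^2*(125*d + 112) + a*(-30*d^2 + 135*d + 188) - 12*d^2 + 34*d + 56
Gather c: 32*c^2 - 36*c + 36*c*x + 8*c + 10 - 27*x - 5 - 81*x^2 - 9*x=32*c^2 + c*(36*x - 28) - 81*x^2 - 36*x + 5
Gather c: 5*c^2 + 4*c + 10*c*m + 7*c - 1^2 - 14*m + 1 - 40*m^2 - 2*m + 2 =5*c^2 + c*(10*m + 11) - 40*m^2 - 16*m + 2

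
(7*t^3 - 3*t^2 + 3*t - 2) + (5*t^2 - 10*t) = 7*t^3 + 2*t^2 - 7*t - 2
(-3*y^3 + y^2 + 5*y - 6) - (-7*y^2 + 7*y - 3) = -3*y^3 + 8*y^2 - 2*y - 3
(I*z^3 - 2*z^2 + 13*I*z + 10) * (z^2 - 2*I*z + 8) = I*z^5 + 25*I*z^3 + 20*z^2 + 84*I*z + 80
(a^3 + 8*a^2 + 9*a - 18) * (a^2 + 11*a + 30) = a^5 + 19*a^4 + 127*a^3 + 321*a^2 + 72*a - 540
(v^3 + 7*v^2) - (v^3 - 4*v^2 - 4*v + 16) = 11*v^2 + 4*v - 16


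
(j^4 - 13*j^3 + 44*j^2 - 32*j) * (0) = 0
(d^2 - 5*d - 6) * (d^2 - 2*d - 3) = d^4 - 7*d^3 + d^2 + 27*d + 18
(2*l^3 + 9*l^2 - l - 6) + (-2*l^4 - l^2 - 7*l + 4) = -2*l^4 + 2*l^3 + 8*l^2 - 8*l - 2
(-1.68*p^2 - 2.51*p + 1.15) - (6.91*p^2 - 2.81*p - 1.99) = -8.59*p^2 + 0.3*p + 3.14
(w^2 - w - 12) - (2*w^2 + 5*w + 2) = -w^2 - 6*w - 14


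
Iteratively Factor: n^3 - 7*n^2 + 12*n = (n)*(n^2 - 7*n + 12) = n*(n - 4)*(n - 3)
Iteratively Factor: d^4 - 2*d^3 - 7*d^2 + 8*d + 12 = (d - 3)*(d^3 + d^2 - 4*d - 4) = (d - 3)*(d + 2)*(d^2 - d - 2) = (d - 3)*(d - 2)*(d + 2)*(d + 1)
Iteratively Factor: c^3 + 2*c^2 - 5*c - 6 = (c + 1)*(c^2 + c - 6) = (c + 1)*(c + 3)*(c - 2)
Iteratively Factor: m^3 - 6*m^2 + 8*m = (m - 2)*(m^2 - 4*m) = (m - 4)*(m - 2)*(m)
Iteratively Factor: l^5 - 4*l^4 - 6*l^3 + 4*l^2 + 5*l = (l + 1)*(l^4 - 5*l^3 - l^2 + 5*l) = l*(l + 1)*(l^3 - 5*l^2 - l + 5) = l*(l - 1)*(l + 1)*(l^2 - 4*l - 5) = l*(l - 5)*(l - 1)*(l + 1)*(l + 1)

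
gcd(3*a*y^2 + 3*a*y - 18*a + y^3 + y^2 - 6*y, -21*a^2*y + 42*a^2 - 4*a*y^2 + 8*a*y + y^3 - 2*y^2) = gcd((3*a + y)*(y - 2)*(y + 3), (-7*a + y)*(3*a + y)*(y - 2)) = 3*a*y - 6*a + y^2 - 2*y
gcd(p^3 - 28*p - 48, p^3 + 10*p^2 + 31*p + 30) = p + 2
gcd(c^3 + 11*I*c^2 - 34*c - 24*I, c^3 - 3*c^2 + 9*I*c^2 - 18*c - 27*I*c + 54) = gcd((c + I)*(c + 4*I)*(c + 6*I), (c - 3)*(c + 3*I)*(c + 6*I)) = c + 6*I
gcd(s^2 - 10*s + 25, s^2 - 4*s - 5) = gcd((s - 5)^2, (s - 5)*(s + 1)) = s - 5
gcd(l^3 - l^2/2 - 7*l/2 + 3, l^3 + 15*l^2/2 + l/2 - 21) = l^2 + l/2 - 3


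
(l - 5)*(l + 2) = l^2 - 3*l - 10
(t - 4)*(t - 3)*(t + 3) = t^3 - 4*t^2 - 9*t + 36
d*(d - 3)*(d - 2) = d^3 - 5*d^2 + 6*d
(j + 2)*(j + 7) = j^2 + 9*j + 14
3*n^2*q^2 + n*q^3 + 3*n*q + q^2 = q*(3*n + q)*(n*q + 1)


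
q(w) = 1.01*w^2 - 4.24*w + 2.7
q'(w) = 2.02*w - 4.24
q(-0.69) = 6.11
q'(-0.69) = -5.63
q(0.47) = 0.93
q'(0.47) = -3.29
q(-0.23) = 3.73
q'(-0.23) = -4.70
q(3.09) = -0.76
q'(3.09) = 2.00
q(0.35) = 1.34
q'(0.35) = -3.53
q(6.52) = 17.99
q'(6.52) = 8.93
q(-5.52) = 56.88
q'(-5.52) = -15.39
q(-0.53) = 5.23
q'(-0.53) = -5.31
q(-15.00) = 293.55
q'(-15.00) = -34.54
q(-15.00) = 293.55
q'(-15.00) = -34.54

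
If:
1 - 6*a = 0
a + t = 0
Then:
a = 1/6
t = -1/6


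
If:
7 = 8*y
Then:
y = 7/8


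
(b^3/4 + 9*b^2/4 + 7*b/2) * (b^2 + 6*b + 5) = b^5/4 + 15*b^4/4 + 73*b^3/4 + 129*b^2/4 + 35*b/2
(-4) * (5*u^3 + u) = -20*u^3 - 4*u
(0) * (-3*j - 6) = 0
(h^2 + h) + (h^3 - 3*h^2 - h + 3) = h^3 - 2*h^2 + 3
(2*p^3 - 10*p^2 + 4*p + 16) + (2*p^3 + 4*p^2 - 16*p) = 4*p^3 - 6*p^2 - 12*p + 16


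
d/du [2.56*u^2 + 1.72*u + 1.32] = 5.12*u + 1.72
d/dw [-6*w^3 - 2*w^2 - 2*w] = -18*w^2 - 4*w - 2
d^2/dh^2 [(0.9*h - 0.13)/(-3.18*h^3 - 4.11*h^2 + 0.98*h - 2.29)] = (-54.60696*h^5 - 54.801576*h^4 - 8.83011599999999*h^3 + 89.392806*h^2 + 42.00246*h - 6.23695)/(32.157432*h^9 + 124.685892*h^8 + 131.420178*h^7 + 62.048295*h^6 + 139.078494*h^5 + 85.071123*h^4 - 6.25444999999999*h^3 + 71.257701*h^2 - 15.417654*h + 12.008989)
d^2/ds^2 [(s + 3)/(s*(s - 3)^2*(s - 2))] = 2*(6*s^5 + 2*s^4 - 147*s^3 + 369*s^2 - 306*s + 108)/(s^3*(s^7 - 18*s^6 + 138*s^5 - 584*s^4 + 1473*s^3 - 2214*s^2 + 1836*s - 648))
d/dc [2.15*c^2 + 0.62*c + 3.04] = 4.3*c + 0.62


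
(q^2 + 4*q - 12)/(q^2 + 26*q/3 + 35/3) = 3*(q^2 + 4*q - 12)/(3*q^2 + 26*q + 35)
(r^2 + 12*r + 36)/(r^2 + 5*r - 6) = (r + 6)/(r - 1)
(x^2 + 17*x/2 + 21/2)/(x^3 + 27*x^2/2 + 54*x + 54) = (x + 7)/(x^2 + 12*x + 36)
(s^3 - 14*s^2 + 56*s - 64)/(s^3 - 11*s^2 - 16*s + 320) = (s^2 - 6*s + 8)/(s^2 - 3*s - 40)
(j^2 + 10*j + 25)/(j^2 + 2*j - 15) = (j + 5)/(j - 3)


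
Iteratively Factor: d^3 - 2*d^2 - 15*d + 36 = (d - 3)*(d^2 + d - 12) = (d - 3)*(d + 4)*(d - 3)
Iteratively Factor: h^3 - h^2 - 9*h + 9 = (h - 1)*(h^2 - 9) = (h - 1)*(h + 3)*(h - 3)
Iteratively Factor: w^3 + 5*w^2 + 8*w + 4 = (w + 2)*(w^2 + 3*w + 2) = (w + 2)^2*(w + 1)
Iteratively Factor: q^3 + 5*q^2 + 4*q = (q + 4)*(q^2 + q) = (q + 1)*(q + 4)*(q)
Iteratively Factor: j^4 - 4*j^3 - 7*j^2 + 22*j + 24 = (j - 4)*(j^3 - 7*j - 6) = (j - 4)*(j + 1)*(j^2 - j - 6) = (j - 4)*(j - 3)*(j + 1)*(j + 2)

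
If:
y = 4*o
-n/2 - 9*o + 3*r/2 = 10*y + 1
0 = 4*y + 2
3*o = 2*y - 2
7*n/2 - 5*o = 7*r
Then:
No Solution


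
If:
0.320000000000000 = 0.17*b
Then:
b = 1.88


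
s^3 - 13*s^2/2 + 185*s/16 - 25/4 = (s - 4)*(s - 5/4)^2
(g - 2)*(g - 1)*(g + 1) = g^3 - 2*g^2 - g + 2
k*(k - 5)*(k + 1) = k^3 - 4*k^2 - 5*k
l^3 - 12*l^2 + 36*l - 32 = (l - 8)*(l - 2)^2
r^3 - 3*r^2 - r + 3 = (r - 3)*(r - 1)*(r + 1)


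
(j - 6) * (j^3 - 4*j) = j^4 - 6*j^3 - 4*j^2 + 24*j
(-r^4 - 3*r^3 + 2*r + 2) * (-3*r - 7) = 3*r^5 + 16*r^4 + 21*r^3 - 6*r^2 - 20*r - 14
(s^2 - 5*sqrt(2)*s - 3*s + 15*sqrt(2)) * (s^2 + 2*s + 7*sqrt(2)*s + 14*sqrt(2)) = s^4 - s^3 + 2*sqrt(2)*s^3 - 76*s^2 - 2*sqrt(2)*s^2 - 12*sqrt(2)*s + 70*s + 420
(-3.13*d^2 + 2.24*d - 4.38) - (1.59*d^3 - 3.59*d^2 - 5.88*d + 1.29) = -1.59*d^3 + 0.46*d^2 + 8.12*d - 5.67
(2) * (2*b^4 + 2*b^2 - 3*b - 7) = 4*b^4 + 4*b^2 - 6*b - 14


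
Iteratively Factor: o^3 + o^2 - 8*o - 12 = (o + 2)*(o^2 - o - 6) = (o - 3)*(o + 2)*(o + 2)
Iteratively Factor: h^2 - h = (h - 1)*(h)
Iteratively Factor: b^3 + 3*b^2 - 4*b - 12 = (b + 3)*(b^2 - 4) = (b + 2)*(b + 3)*(b - 2)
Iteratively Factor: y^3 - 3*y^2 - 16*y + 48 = (y - 4)*(y^2 + y - 12) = (y - 4)*(y - 3)*(y + 4)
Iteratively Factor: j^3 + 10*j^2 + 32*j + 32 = (j + 2)*(j^2 + 8*j + 16) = (j + 2)*(j + 4)*(j + 4)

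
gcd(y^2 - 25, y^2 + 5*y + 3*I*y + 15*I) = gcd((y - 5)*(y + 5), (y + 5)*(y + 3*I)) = y + 5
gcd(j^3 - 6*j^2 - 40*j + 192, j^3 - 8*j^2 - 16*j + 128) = j^2 - 12*j + 32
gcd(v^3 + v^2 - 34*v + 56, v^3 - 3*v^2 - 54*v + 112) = v^2 + 5*v - 14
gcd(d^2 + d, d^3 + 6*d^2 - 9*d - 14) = d + 1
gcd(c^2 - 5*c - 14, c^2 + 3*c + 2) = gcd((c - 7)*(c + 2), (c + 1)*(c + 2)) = c + 2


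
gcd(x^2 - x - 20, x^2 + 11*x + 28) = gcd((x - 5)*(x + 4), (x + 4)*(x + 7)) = x + 4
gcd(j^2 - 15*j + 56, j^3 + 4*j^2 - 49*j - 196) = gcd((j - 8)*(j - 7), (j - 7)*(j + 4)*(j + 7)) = j - 7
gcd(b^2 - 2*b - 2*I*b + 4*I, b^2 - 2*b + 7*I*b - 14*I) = b - 2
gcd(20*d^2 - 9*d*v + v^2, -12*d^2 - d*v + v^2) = -4*d + v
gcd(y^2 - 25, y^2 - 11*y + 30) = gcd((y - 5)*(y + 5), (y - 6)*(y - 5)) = y - 5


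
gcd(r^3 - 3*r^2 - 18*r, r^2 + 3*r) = r^2 + 3*r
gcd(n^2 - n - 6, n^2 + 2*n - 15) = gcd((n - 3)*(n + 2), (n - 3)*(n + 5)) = n - 3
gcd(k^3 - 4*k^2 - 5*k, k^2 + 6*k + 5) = k + 1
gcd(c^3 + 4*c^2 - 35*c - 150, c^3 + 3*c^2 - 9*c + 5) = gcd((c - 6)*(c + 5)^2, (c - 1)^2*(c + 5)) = c + 5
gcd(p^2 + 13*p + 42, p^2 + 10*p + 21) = p + 7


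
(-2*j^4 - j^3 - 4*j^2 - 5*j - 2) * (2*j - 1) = -4*j^5 - 7*j^3 - 6*j^2 + j + 2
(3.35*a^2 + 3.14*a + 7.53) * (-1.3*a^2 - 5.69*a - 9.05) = -4.355*a^4 - 23.1435*a^3 - 57.9731*a^2 - 71.2627*a - 68.1465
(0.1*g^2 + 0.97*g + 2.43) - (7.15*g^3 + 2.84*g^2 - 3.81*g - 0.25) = -7.15*g^3 - 2.74*g^2 + 4.78*g + 2.68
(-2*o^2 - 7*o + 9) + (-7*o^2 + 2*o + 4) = -9*o^2 - 5*o + 13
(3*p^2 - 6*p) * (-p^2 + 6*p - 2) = -3*p^4 + 24*p^3 - 42*p^2 + 12*p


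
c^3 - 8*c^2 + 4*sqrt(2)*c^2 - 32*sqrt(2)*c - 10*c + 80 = (c - 8)*(c - sqrt(2))*(c + 5*sqrt(2))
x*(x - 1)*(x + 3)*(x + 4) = x^4 + 6*x^3 + 5*x^2 - 12*x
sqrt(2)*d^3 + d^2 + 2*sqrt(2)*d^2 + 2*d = d*(d + 2)*(sqrt(2)*d + 1)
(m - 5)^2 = m^2 - 10*m + 25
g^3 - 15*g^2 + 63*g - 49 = (g - 7)^2*(g - 1)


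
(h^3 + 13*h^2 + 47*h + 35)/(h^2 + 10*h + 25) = (h^2 + 8*h + 7)/(h + 5)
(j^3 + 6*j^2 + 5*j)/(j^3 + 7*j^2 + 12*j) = (j^2 + 6*j + 5)/(j^2 + 7*j + 12)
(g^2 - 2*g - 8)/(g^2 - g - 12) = (g + 2)/(g + 3)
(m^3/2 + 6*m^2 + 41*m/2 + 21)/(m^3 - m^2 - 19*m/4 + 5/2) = 2*(m^2 + 10*m + 21)/(4*m^2 - 12*m + 5)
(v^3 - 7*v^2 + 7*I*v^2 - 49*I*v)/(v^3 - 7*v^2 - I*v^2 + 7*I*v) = (v + 7*I)/(v - I)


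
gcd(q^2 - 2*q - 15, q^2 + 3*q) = q + 3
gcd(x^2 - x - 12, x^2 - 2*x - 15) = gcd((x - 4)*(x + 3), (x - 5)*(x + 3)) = x + 3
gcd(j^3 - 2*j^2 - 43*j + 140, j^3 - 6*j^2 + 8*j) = j - 4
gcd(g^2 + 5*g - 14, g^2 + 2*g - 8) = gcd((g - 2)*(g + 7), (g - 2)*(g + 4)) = g - 2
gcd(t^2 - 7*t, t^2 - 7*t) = t^2 - 7*t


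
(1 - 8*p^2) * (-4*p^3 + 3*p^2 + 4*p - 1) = 32*p^5 - 24*p^4 - 36*p^3 + 11*p^2 + 4*p - 1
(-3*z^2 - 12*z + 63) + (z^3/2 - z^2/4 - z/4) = z^3/2 - 13*z^2/4 - 49*z/4 + 63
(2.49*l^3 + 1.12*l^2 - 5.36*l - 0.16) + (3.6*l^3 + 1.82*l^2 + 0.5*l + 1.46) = 6.09*l^3 + 2.94*l^2 - 4.86*l + 1.3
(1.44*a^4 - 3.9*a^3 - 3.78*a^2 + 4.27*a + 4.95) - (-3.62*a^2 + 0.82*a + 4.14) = 1.44*a^4 - 3.9*a^3 - 0.16*a^2 + 3.45*a + 0.81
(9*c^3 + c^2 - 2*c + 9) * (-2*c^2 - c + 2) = -18*c^5 - 11*c^4 + 21*c^3 - 14*c^2 - 13*c + 18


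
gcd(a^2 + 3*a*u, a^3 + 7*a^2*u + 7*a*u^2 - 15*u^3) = a + 3*u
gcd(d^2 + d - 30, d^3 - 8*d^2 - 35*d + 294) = d + 6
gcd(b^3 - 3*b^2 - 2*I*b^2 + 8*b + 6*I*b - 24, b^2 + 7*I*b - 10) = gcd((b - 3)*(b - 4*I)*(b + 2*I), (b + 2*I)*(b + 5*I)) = b + 2*I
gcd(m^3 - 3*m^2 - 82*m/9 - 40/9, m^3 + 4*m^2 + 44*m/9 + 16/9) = m^2 + 2*m + 8/9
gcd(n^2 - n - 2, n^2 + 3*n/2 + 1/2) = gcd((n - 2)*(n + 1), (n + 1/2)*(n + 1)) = n + 1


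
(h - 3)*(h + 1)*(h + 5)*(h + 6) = h^4 + 9*h^3 + 5*h^2 - 93*h - 90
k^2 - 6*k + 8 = (k - 4)*(k - 2)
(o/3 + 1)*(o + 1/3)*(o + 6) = o^3/3 + 28*o^2/9 + 7*o + 2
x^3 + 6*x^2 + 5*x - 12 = (x - 1)*(x + 3)*(x + 4)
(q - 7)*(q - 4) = q^2 - 11*q + 28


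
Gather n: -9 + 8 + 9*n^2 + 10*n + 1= 9*n^2 + 10*n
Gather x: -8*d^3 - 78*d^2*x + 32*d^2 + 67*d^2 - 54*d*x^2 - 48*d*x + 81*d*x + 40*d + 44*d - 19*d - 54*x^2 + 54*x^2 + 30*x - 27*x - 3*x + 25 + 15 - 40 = -8*d^3 + 99*d^2 - 54*d*x^2 + 65*d + x*(-78*d^2 + 33*d)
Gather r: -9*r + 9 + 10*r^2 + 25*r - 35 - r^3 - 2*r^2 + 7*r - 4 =-r^3 + 8*r^2 + 23*r - 30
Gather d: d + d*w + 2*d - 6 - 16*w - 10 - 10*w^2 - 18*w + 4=d*(w + 3) - 10*w^2 - 34*w - 12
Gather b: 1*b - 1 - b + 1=0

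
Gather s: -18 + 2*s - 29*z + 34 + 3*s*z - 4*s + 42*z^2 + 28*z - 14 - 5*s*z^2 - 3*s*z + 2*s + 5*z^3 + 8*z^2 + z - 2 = -5*s*z^2 + 5*z^3 + 50*z^2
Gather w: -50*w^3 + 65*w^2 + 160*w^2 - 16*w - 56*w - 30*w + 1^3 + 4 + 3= -50*w^3 + 225*w^2 - 102*w + 8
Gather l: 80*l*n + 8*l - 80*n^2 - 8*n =l*(80*n + 8) - 80*n^2 - 8*n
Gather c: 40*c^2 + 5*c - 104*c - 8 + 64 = 40*c^2 - 99*c + 56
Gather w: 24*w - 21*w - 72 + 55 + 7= 3*w - 10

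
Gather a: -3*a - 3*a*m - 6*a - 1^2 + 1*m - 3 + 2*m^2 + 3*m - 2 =a*(-3*m - 9) + 2*m^2 + 4*m - 6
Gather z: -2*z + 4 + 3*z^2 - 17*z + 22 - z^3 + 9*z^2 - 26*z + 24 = -z^3 + 12*z^2 - 45*z + 50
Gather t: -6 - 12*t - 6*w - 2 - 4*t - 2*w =-16*t - 8*w - 8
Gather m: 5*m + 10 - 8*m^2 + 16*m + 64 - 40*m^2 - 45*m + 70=-48*m^2 - 24*m + 144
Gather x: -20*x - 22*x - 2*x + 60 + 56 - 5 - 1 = 110 - 44*x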